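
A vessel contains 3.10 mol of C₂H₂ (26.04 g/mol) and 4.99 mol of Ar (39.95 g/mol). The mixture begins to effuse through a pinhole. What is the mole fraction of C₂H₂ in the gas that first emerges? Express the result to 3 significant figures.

0.435

Each component's effusion rate ∝ (its partial pressure)·(1/√M) ∝ n_i/√M_i.
So x_C₂H₂ in the escaping gas = (n_C₂H₂/√M_C₂H₂) / Σ(n_i/√M_i)
= (3.10/√26.04) / (3.10/√26.04 + 4.99/√39.95) = 0.6075/(0.6075 + 0.7895) = 0.435.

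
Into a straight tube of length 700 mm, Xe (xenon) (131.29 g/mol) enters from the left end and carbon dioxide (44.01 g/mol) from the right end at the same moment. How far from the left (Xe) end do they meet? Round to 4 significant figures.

Distances travelled in equal time are proportional to diffusion rates, so d_Xe/d_CO₂ = √(M_CO₂/M_Xe) = √(44.01/131.29) = 0.5790.
With d_Xe + d_CO₂ = 700 mm, d_CO₂ = 700/(1 + 0.5790) = 443.3 mm.
d_Xe = 700 − 443.3 = 256.7 mm.

256.7 mm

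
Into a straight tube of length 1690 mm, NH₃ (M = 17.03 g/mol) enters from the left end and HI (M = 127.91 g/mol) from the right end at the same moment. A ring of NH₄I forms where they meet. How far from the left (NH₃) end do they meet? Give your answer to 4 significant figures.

Distances travelled in equal time are proportional to diffusion rates, so d_NH₃/d_HI = √(M_HI/M_NH₃) = √(127.91/17.03) = 2.741.
With d_NH₃ + d_HI = 1690 mm, d_HI = 1690/(1 + 2.741) = 451.8 mm.
d_NH₃ = 1690 − 451.8 = 1238 mm.

1238 mm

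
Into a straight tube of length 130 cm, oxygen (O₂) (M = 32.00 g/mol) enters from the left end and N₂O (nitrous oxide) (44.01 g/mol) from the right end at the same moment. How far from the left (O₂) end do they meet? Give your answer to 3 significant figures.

70.2 cm

Distances travelled in equal time are proportional to diffusion rates, so d_O₂/d_N₂O = √(M_N₂O/M_O₂) = √(44.01/32.00) = 1.173.
With d_O₂ + d_N₂O = 130 cm, d_N₂O = 130/(1 + 1.173) = 59.83 cm.
d_O₂ = 130 − 59.83 = 70.2 cm.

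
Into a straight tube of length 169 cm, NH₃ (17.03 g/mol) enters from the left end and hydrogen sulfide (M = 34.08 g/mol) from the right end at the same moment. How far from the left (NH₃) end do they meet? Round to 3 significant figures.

Graham's law gives d_NH₃/d_H₂S = rate_NH₃/rate_H₂S = √(M_H₂S/M_NH₃) = √(34.08/17.03) = 1.415.
With d_NH₃ + d_H₂S = 169 cm, d_H₂S = 169/(1 + 1.415) = 69.99 cm.
d_NH₃ = 169 − 69.99 = 99.0 cm.

99.0 cm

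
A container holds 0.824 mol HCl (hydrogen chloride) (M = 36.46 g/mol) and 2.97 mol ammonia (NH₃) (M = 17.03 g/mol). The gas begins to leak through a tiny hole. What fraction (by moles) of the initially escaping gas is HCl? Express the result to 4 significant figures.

0.1594

Each component's effusion rate ∝ (its partial pressure)·(1/√M) ∝ n_i/√M_i.
So x_HCl in the escaping gas = (n_HCl/√M_HCl) / Σ(n_i/√M_i)
= (0.824/√36.46) / (0.824/√36.46 + 2.97/√17.03) = 0.1365/(0.1365 + 0.7197) = 0.1594.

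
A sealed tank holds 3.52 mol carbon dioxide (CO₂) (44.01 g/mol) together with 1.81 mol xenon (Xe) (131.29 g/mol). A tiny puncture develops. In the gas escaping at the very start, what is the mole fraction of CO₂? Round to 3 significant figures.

Each component's effusion rate ∝ (its partial pressure)·(1/√M) ∝ n_i/√M_i.
Mole fraction of CO₂ in the effusate = (n_CO₂/√M_CO₂) / (n_CO₂/√M_CO₂ + n_Xe/√M_Xe)
= (3.52/√44.01) / (3.52/√44.01 + 1.81/√131.29) = 0.5306/(0.5306 + 0.1580) = 0.771.

0.771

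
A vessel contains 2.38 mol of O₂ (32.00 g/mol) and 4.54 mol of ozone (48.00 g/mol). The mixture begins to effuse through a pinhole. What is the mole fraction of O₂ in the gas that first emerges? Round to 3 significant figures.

0.391

The effusion rate of species i is ∝ p_i/√M_i ∝ n_i/√M_i.
Mole fraction of O₂ in the effusate = (n_O₂/√M_O₂) / (n_O₂/√M_O₂ + n_O₃/√M_O₃)
= (2.38/√32.00) / (2.38/√32.00 + 4.54/√48.00) = 0.4207/(0.4207 + 0.6553) = 0.391.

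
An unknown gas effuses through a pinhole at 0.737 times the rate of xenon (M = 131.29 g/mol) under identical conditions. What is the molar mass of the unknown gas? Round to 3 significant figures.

By Graham's law, rate_X/rate_Xe = √(M_Xe/M_X).
0.737 = √(131.29/M_X)
M_X = 131.29 / 0.737² = 131.29 / 0.5432 = 242 g/mol

242 g/mol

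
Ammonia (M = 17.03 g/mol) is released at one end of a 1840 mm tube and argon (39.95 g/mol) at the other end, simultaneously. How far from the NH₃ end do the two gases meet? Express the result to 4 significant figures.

1113 mm

Distances travelled in equal time are proportional to diffusion rates, so d_NH₃/d_Ar = √(M_Ar/M_NH₃) = √(39.95/17.03) = 1.532.
With d_NH₃ + d_Ar = 1840 mm, d_Ar = 1840/(1 + 1.532) = 726.8 mm.
d_NH₃ = 1840 − 726.8 = 1113 mm.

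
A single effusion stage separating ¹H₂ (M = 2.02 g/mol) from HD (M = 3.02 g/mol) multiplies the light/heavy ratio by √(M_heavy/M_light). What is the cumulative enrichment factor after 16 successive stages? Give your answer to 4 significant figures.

The single-stage factor is √(M_heavy/M_light), so 16 stages give [√(3.02/2.02)]^16 = (3.02/2.02)^(16/2).
= 1.49505^8 = 24.96.

24.96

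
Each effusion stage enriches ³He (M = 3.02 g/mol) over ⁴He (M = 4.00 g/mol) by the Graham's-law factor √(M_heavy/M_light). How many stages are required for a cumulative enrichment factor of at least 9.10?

Per stage α = (4.00/3.02)^(1/2) = 1.32450^0.5, giving ln α = 0.1405.
Need α^N ≥ 9.10 ⇒ N ≥ ln(9.10) / ln α = 2.208 / 0.1405 = 15.72.
So at least 16 stages are needed.

16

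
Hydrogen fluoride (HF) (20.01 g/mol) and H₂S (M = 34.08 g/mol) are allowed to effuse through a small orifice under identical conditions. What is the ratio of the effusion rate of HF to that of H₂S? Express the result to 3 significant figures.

1.31

Graham's law gives rate_HF/rate_H₂S = √(M_H₂S/M_HF) = √(34.08/20.01) = √1.703 = 1.31.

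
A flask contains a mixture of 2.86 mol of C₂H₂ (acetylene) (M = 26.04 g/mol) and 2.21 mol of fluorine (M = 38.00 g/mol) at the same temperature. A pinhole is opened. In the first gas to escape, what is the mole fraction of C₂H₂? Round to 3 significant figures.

The effusion rate of species i is ∝ p_i/√M_i ∝ n_i/√M_i.
So x_C₂H₂ in the escaping gas = (n_C₂H₂/√M_C₂H₂) / Σ(n_i/√M_i)
= (2.86/√26.04) / (2.86/√26.04 + 2.21/√38.00) = 0.5605/(0.5605 + 0.3585) = 0.610.

0.610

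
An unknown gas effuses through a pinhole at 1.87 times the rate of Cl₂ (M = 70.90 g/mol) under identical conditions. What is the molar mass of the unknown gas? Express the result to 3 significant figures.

20.3 g/mol

Since effusion rate ∝ 1/√M, rate_X/rate_Cl₂ = √(M_Cl₂/M_X).
1.87 = √(70.90/M_X)
M_X = 70.90 / 1.87² = 70.90 / 3.497 = 20.3 g/mol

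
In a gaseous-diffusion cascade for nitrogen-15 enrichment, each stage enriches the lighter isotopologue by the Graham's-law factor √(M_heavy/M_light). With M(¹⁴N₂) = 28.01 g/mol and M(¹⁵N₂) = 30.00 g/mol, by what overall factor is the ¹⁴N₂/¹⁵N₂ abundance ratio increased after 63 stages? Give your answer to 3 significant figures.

8.69

After 63 stages the ratio has grown by (√(30.00/28.01))^63 = (30.00/28.01)^(63/2).
= 1.07105^(63/2) = 8.69.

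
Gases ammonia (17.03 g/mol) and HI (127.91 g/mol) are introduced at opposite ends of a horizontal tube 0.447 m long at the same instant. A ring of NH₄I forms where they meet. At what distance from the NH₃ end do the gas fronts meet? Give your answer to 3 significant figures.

Graham's law gives d_NH₃/d_HI = rate_NH₃/rate_HI = √(M_HI/M_NH₃) = √(127.91/17.03) = 2.741.
With d_NH₃ + d_HI = 0.447 m, d_HI = 0.447/(1 + 2.741) = 0.1195 m.
d_NH₃ = 0.447 − 0.1195 = 0.328 m.

0.328 m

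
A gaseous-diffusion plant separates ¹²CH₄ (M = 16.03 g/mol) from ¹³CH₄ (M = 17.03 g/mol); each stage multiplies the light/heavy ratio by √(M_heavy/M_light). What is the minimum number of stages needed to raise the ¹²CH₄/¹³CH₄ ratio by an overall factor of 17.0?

94

Per stage α = (17.03/16.03)^(1/2) = 1.06238^0.5, giving ln α = 0.03026.
Need α^N ≥ 17.0 ⇒ N ≥ ln(17.0) / ln α = 2.833 / 0.03026 = 93.64.
Rounding up, N = 94 stages.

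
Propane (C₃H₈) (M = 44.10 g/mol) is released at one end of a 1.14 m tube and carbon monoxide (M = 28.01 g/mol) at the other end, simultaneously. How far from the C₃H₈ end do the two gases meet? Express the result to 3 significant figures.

0.506 m

In equal time, each gas travels a distance ∝ its rate ∝ 1/√M, so d_C₃H₈/d_CO = √(M_CO/M_C₃H₈) = √(28.01/44.10) = 0.7970.
With d_C₃H₈ + d_CO = 1.14 m, d_CO = 1.14/(1 + 0.7970) = 0.6344 m.
d_C₃H₈ = 1.14 − 0.6344 = 0.506 m.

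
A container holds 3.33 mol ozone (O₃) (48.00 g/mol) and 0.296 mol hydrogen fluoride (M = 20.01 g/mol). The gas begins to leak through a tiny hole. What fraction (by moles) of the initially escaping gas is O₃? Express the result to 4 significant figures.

Rate_i ∝ x_i/√M_i (Graham's law weighted by mole fraction), so the effusate composition follows n_i/√M_i.
x_O₃(eff) = (n_O₃/√M_O₃) / (n_O₃/√M_O₃ + n_HF/√M_HF)
= (3.33/√48.00) / (3.33/√48.00 + 0.296/√20.01) = 0.4806/(0.4806 + 0.06617) = 0.8790.

0.8790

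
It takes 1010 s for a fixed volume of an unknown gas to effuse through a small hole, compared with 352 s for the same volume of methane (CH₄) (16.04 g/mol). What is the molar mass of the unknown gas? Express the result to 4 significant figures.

132.1 g/mol

From Graham's law, t_X/t_CH₄ = √(M_X/M_CH₄).
1010/352 = 2.869 = √(M_X/16.04)
M_X = 16.04 × 2.869² = 16.04 × 8.233 = 132.1 g/mol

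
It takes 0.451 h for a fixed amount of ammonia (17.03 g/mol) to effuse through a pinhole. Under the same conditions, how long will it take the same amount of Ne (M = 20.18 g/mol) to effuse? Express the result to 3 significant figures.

0.491 h

Using Graham's law: t_Ne/t_NH₃ = √(M_Ne/M_NH₃) = √(20.18/17.03) = √1.185 = 1.089.
So the time for Ne is 0.451 × 1.089 = 0.491 h.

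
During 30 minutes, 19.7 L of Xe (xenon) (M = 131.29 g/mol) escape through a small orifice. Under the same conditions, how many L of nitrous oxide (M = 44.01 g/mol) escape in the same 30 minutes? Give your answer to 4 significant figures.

34.03 L

By Graham's law, rate_N₂O/rate_Xe = √(M_Xe/M_N₂O) = √(131.29/44.01) = √2.983 = 1.727.
So the volume for N₂O is 19.7 × 1.727 = 34.03 L.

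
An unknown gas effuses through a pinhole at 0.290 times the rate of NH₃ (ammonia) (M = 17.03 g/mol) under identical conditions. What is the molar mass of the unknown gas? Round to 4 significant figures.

202.5 g/mol

Since effusion rate ∝ 1/√M, rate_X/rate_NH₃ = √(M_NH₃/M_X).
0.290 = √(17.03/M_X)
M_X = 17.03 / 0.290² = 17.03 / 0.08410 = 202.5 g/mol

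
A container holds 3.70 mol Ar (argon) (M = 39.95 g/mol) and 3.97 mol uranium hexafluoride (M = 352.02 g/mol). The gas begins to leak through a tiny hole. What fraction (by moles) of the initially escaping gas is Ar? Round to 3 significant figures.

0.735

Rate_i ∝ x_i/√M_i (Graham's law weighted by mole fraction), so the effusate composition follows n_i/√M_i.
Mole fraction of Ar in the effusate = (n_Ar/√M_Ar) / (n_Ar/√M_Ar + n_UF₆/√M_UF₆)
= (3.70/√39.95) / (3.70/√39.95 + 3.97/√352.02) = 0.5854/(0.5854 + 0.2116) = 0.735.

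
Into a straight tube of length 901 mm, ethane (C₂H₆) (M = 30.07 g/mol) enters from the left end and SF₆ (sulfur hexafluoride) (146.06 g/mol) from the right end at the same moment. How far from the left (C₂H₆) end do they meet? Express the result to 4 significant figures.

619.8 mm

Distances travelled in equal time are proportional to diffusion rates, so d_C₂H₆/d_SF₆ = √(M_SF₆/M_C₂H₆) = √(146.06/30.07) = 2.204.
With d_C₂H₆ + d_SF₆ = 901 mm, d_SF₆ = 901/(1 + 2.204) = 281.2 mm.
d_C₂H₆ = 901 − 281.2 = 619.8 mm.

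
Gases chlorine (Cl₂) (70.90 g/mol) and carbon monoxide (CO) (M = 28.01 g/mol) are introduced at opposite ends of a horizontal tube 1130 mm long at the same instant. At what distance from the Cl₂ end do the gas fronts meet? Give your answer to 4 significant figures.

Graham's law gives d_Cl₂/d_CO = rate_Cl₂/rate_CO = √(M_CO/M_Cl₂) = √(28.01/70.90) = 0.6285.
With d_Cl₂ + d_CO = 1130 mm, d_CO = 1130/(1 + 0.6285) = 693.9 mm.
d_Cl₂ = 1130 − 693.9 = 436.1 mm.

436.1 mm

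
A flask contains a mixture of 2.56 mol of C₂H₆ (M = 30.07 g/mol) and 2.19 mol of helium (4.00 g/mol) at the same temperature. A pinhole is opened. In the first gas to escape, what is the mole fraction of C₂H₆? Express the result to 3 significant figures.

0.299

Effusion rate of each component ∝ n_i/√M_i (partial pressure × 1/√M).
Mole fraction of C₂H₆ in the effusate = (n_C₂H₆/√M_C₂H₆) / (n_C₂H₆/√M_C₂H₆ + n_He/√M_He)
= (2.56/√30.07) / (2.56/√30.07 + 2.19/√4.00) = 0.4668/(0.4668 + 1.095) = 0.299.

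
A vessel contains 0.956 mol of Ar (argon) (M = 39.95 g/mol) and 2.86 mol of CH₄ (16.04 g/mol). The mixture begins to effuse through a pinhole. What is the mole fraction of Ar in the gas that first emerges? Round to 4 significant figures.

0.1748

Rate_i ∝ x_i/√M_i (Graham's law weighted by mole fraction), so the effusate composition follows n_i/√M_i.
Mole fraction of Ar in the effusate = (n_Ar/√M_Ar) / (n_Ar/√M_Ar + n_CH₄/√M_CH₄)
= (0.956/√39.95) / (0.956/√39.95 + 2.86/√16.04) = 0.1513/(0.1513 + 0.7141) = 0.1748.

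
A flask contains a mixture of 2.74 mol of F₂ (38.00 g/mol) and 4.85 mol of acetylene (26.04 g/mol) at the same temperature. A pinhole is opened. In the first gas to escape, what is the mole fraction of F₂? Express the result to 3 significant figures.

0.319

Effusion rate of each component ∝ n_i/√M_i (partial pressure × 1/√M).
Mole fraction of F₂ in the effusate = (n_F₂/√M_F₂) / (n_F₂/√M_F₂ + n_C₂H₂/√M_C₂H₂)
= (2.74/√38.00) / (2.74/√38.00 + 4.85/√26.04) = 0.4445/(0.4445 + 0.9504) = 0.319.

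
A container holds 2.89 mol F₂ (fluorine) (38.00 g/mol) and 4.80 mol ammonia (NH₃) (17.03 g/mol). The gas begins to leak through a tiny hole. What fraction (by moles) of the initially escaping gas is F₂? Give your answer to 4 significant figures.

Each component's effusion rate ∝ (its partial pressure)·(1/√M) ∝ n_i/√M_i.
So x_F₂ in the escaping gas = (n_F₂/√M_F₂) / Σ(n_i/√M_i)
= (2.89/√38.00) / (2.89/√38.00 + 4.80/√17.03) = 0.4688/(0.4688 + 1.163) = 0.2873.

0.2873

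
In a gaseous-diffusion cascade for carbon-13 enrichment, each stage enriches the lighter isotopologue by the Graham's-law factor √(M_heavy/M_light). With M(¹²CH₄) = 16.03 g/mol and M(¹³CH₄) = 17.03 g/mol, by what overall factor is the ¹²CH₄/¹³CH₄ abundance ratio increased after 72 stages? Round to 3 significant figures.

8.83

Overall factor = α^72 with α = √(17.03/16.03), i.e. (17.03/16.03)^(72/2).
= 1.06238^36 = 8.83.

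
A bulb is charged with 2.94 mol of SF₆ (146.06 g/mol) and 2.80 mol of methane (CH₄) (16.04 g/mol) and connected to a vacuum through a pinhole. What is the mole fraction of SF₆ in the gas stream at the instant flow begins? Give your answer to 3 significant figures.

The effusion rate of species i is ∝ p_i/√M_i ∝ n_i/√M_i.
So x_SF₆ in the escaping gas = (n_SF₆/√M_SF₆) / Σ(n_i/√M_i)
= (2.94/√146.06) / (2.94/√146.06 + 2.80/√16.04) = 0.2433/(0.2433 + 0.6991) = 0.258.

0.258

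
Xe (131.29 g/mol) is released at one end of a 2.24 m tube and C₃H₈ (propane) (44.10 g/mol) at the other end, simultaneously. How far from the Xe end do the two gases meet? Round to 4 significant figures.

0.8219 m

The fronts meet when d_Xe + d_C₃H₈ = L with d_Xe/d_C₃H₈ = √(M_C₃H₈/M_Xe) (Graham's law). Here √(M_C₃H₈/M_Xe) = √(44.10/131.29) = 0.5796.
With d_Xe + d_C₃H₈ = 2.24 m, d_C₃H₈ = 2.24/(1 + 0.5796) = 1.418 m.
d_Xe = 2.24 − 1.418 = 0.8219 m.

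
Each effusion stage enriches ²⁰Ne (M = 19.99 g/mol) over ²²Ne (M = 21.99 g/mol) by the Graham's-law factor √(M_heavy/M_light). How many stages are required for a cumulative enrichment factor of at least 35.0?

With α = √(21.99/19.99) per stage, ln α = ½ ln(1.10005) = 0.04768.
Need α^N ≥ 35.0 ⇒ N ≥ ln(35.0) / ln α = 3.555 / 0.04768 = 74.57.
Rounding up, N = 75 stages.

75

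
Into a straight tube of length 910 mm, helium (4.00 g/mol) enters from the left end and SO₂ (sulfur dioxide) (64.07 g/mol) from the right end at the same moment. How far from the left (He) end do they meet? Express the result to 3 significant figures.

The fronts meet when d_He + d_SO₂ = L with d_He/d_SO₂ = √(M_SO₂/M_He) (Graham's law). Here √(M_SO₂/M_He) = √(64.07/4.00) = 4.002.
With d_He + d_SO₂ = 910 mm, d_SO₂ = 910/(1 + 4.002) = 181.9 mm.
d_He = 910 − 181.9 = 728 mm.

728 mm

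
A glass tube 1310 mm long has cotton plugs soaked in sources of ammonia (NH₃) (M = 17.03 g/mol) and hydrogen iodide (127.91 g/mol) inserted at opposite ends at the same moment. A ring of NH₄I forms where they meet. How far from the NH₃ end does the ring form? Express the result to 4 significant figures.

959.8 mm

The fronts meet when d_NH₃ + d_HI = L with d_NH₃/d_HI = √(M_HI/M_NH₃) (Graham's law). Here √(M_HI/M_NH₃) = √(127.91/17.03) = 2.741.
With d_NH₃ + d_HI = 1310 mm, d_HI = 1310/(1 + 2.741) = 350.2 mm.
d_NH₃ = 1310 − 350.2 = 959.8 mm.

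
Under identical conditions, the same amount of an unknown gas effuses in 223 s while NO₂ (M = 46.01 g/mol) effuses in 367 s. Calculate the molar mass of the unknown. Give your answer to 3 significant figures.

By Graham's law, t_X/t_NO₂ = √(M_X/M_NO₂).
223/367 = 0.6076 = √(M_X/46.01)
M_X = 46.01 × 0.6076² = 46.01 × 0.3692 = 17.0 g/mol

17.0 g/mol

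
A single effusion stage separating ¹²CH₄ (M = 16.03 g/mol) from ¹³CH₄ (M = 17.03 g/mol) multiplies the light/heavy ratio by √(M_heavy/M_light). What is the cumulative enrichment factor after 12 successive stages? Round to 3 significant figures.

1.44

Overall factor = α^12 with α = √(17.03/16.03), i.e. (17.03/16.03)^(12/2).
= 1.06238^6 = 1.44.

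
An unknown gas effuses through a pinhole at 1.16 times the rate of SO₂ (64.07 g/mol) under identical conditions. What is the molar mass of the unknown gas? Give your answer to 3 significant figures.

Since effusion rate ∝ 1/√M, rate_X/rate_SO₂ = √(M_SO₂/M_X).
1.16 = √(64.07/M_X)
M_X = 64.07 / 1.16² = 64.07 / 1.346 = 47.6 g/mol

47.6 g/mol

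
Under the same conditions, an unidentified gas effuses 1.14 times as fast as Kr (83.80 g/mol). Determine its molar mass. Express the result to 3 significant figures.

64.5 g/mol

Since effusion rate ∝ 1/√M, rate_X/rate_Kr = √(M_Kr/M_X).
1.14 = √(83.80/M_X)
M_X = 83.80 / 1.14² = 83.80 / 1.300 = 64.5 g/mol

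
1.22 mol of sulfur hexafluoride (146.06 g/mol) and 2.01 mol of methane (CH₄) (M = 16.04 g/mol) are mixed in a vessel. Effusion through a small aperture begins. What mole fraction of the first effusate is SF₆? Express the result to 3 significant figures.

Effusion rate of each component ∝ n_i/√M_i (partial pressure × 1/√M).
Mole fraction of SF₆ in the effusate = (n_SF₆/√M_SF₆) / (n_SF₆/√M_SF₆ + n_CH₄/√M_CH₄)
= (1.22/√146.06) / (1.22/√146.06 + 2.01/√16.04) = 0.1009/(0.1009 + 0.5019) = 0.167.

0.167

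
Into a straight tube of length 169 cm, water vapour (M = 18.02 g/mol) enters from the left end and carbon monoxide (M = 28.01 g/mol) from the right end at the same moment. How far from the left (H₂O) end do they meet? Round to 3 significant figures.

93.8 cm

The fronts meet when d_H₂O + d_CO = L with d_H₂O/d_CO = √(M_CO/M_H₂O) (Graham's law). Here √(M_CO/M_H₂O) = √(28.01/18.02) = 1.247.
With d_H₂O + d_CO = 169 cm, d_CO = 169/(1 + 1.247) = 75.22 cm.
d_H₂O = 169 − 75.22 = 93.8 cm.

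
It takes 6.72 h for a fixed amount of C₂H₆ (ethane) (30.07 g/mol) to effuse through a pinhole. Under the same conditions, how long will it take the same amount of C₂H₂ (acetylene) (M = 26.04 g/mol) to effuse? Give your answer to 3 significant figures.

6.25 h

By Graham's law, t_C₂H₂/t_C₂H₆ = √(M_C₂H₂/M_C₂H₆) = √(26.04/30.07) = √0.8660 = 0.9306.
So the time for C₂H₂ is 6.72 × 0.9306 = 6.25 h.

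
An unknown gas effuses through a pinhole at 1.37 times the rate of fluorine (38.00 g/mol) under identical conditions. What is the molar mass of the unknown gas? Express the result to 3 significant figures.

20.2 g/mol

Using Graham's law: rate_X/rate_F₂ = √(M_F₂/M_X).
1.37 = √(38.00/M_X)
M_X = 38.00 / 1.37² = 38.00 / 1.877 = 20.2 g/mol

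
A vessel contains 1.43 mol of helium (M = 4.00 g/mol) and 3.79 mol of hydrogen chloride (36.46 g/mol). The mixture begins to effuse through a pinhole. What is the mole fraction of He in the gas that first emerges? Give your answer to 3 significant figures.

Each component's effusion rate ∝ (its partial pressure)·(1/√M) ∝ n_i/√M_i.
Mole fraction of He in the effusate = (n_He/√M_He) / (n_He/√M_He + n_HCl/√M_HCl)
= (1.43/√4.00) / (1.43/√4.00 + 3.79/√36.46) = 0.7150/(0.7150 + 0.6277) = 0.533.

0.533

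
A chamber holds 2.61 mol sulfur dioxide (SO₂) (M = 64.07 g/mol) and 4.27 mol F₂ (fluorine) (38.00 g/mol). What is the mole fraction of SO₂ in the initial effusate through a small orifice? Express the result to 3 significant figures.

Each component's effusion rate ∝ (its partial pressure)·(1/√M) ∝ n_i/√M_i.
x_SO₂(eff) = (n_SO₂/√M_SO₂) / (n_SO₂/√M_SO₂ + n_F₂/√M_F₂)
= (2.61/√64.07) / (2.61/√64.07 + 4.27/√38.00) = 0.3261/(0.3261 + 0.6927) = 0.320.

0.320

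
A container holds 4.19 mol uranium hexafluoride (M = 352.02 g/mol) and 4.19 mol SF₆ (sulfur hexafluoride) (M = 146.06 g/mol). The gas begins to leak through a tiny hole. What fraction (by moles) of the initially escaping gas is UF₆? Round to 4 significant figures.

0.3918

Each component's effusion rate ∝ (its partial pressure)·(1/√M) ∝ n_i/√M_i.
So x_UF₆ in the escaping gas = (n_UF₆/√M_UF₆) / Σ(n_i/√M_i)
= (4.19/√352.02) / (4.19/√352.02 + 4.19/√146.06) = 0.2233/(0.2233 + 0.3467) = 0.3918.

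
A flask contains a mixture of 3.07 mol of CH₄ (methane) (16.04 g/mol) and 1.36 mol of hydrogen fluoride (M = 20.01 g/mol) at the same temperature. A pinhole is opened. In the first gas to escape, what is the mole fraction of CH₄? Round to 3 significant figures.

0.716

Each component's effusion rate ∝ (its partial pressure)·(1/√M) ∝ n_i/√M_i.
So x_CH₄ in the escaping gas = (n_CH₄/√M_CH₄) / Σ(n_i/√M_i)
= (3.07/√16.04) / (3.07/√16.04 + 1.36/√20.01) = 0.7665/(0.7665 + 0.3040) = 0.716.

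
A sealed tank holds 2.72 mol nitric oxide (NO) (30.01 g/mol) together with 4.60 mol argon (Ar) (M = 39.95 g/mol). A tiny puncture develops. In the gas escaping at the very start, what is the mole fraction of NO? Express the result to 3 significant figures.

0.406

Effusion rate of each component ∝ n_i/√M_i (partial pressure × 1/√M).
So x_NO in the escaping gas = (n_NO/√M_NO) / Σ(n_i/√M_i)
= (2.72/√30.01) / (2.72/√30.01 + 4.60/√39.95) = 0.4965/(0.4965 + 0.7278) = 0.406.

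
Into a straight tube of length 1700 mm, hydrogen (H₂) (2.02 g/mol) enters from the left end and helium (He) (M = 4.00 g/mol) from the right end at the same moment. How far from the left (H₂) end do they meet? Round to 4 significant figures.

The fronts meet when d_H₂ + d_He = L with d_H₂/d_He = √(M_He/M_H₂) (Graham's law). Here √(M_He/M_H₂) = √(4.00/2.02) = 1.407.
With d_H₂ + d_He = 1700 mm, d_He = 1700/(1 + 1.407) = 706.2 mm.
d_H₂ = 1700 − 706.2 = 993.8 mm.

993.8 mm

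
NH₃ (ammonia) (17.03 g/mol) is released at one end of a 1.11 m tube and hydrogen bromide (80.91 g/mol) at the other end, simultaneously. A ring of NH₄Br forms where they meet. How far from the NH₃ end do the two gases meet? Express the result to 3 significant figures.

0.761 m

Graham's law gives d_NH₃/d_HBr = rate_NH₃/rate_HBr = √(M_HBr/M_NH₃) = √(80.91/17.03) = 2.180.
With d_NH₃ + d_HBr = 1.11 m, d_HBr = 1.11/(1 + 2.180) = 0.3491 m.
d_NH₃ = 1.11 − 0.3491 = 0.761 m.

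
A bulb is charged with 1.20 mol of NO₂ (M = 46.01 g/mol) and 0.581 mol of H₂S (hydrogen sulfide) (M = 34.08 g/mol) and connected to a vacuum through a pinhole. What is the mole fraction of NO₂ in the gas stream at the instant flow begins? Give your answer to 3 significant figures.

0.640

The effusion rate of species i is ∝ p_i/√M_i ∝ n_i/√M_i.
So x_NO₂ in the escaping gas = (n_NO₂/√M_NO₂) / Σ(n_i/√M_i)
= (1.20/√46.01) / (1.20/√46.01 + 0.581/√34.08) = 0.1769/(0.1769 + 0.09952) = 0.640.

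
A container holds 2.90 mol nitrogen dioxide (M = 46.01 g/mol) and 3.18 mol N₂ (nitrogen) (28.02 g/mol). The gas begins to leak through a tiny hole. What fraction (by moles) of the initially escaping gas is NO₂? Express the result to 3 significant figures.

Effusion rate of each component ∝ n_i/√M_i (partial pressure × 1/√M).
So x_NO₂ in the escaping gas = (n_NO₂/√M_NO₂) / Σ(n_i/√M_i)
= (2.90/√46.01) / (2.90/√46.01 + 3.18/√28.02) = 0.4275/(0.4275 + 0.6007) = 0.416.

0.416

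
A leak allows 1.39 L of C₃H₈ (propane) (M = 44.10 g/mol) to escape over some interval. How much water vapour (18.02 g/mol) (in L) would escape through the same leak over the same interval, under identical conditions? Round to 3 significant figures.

Using Graham's law: rate_H₂O/rate_C₃H₈ = √(M_C₃H₈/M_H₂O) = √(44.10/18.02) = √2.447 = 1.564.
So the volume for H₂O is 1.39 × 1.564 = 2.17 L.

2.17 L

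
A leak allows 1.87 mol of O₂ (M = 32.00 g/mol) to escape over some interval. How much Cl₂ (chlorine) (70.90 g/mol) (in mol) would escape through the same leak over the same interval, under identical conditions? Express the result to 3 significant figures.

Graham's law gives rate_Cl₂/rate_O₂ = √(M_O₂/M_Cl₂) = √(32.00/70.90) = √0.4513 = 0.6718.
So the amount for Cl₂ is 1.87 × 0.6718 = 1.26 mol.

1.26 mol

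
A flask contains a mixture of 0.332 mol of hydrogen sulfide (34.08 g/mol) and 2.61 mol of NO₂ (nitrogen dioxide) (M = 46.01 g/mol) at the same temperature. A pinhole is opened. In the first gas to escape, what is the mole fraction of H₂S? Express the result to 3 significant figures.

0.129

The effusion rate of species i is ∝ p_i/√M_i ∝ n_i/√M_i.
Mole fraction of H₂S in the effusate = (n_H₂S/√M_H₂S) / (n_H₂S/√M_H₂S + n_NO₂/√M_NO₂)
= (0.332/√34.08) / (0.332/√34.08 + 2.61/√46.01) = 0.05687/(0.05687 + 0.3848) = 0.129.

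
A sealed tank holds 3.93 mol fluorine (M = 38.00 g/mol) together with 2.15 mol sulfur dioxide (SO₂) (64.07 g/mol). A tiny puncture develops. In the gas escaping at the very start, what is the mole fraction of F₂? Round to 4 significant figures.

0.7036

The effusion rate of species i is ∝ p_i/√M_i ∝ n_i/√M_i.
Mole fraction of F₂ in the effusate = (n_F₂/√M_F₂) / (n_F₂/√M_F₂ + n_SO₂/√M_SO₂)
= (3.93/√38.00) / (3.93/√38.00 + 2.15/√64.07) = 0.6375/(0.6375 + 0.2686) = 0.7036.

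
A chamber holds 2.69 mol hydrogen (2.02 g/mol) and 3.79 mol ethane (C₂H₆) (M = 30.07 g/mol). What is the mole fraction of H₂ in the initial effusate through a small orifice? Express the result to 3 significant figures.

Effusion rate of each component ∝ n_i/√M_i (partial pressure × 1/√M).
So x_H₂ in the escaping gas = (n_H₂/√M_H₂) / Σ(n_i/√M_i)
= (2.69/√2.02) / (2.69/√2.02 + 3.79/√30.07) = 1.893/(1.893 + 0.6912) = 0.733.

0.733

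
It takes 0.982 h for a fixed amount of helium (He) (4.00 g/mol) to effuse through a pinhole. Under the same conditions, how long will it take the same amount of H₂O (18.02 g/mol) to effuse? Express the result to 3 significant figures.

2.08 h

By Graham's law, t_H₂O/t_He = √(M_H₂O/M_He) = √(18.02/4.00) = √4.505 = 2.122.
So the time for H₂O is 0.982 × 2.122 = 2.08 h.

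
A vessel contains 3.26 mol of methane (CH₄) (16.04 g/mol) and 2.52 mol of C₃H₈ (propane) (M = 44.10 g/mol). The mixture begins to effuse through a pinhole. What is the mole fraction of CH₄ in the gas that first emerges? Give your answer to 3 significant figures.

Each component's effusion rate ∝ (its partial pressure)·(1/√M) ∝ n_i/√M_i.
x_CH₄(eff) = (n_CH₄/√M_CH₄) / (n_CH₄/√M_CH₄ + n_C₃H₈/√M_C₃H₈)
= (3.26/√16.04) / (3.26/√16.04 + 2.52/√44.10) = 0.8140/(0.8140 + 0.3795) = 0.682.

0.682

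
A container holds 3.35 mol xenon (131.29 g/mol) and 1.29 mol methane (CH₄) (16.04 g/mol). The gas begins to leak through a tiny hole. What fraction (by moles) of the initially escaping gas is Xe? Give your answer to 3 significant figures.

Effusion rate of each component ∝ n_i/√M_i (partial pressure × 1/√M).
x_Xe(eff) = (n_Xe/√M_Xe) / (n_Xe/√M_Xe + n_CH₄/√M_CH₄)
= (3.35/√131.29) / (3.35/√131.29 + 1.29/√16.04) = 0.2924/(0.2924 + 0.3221) = 0.476.

0.476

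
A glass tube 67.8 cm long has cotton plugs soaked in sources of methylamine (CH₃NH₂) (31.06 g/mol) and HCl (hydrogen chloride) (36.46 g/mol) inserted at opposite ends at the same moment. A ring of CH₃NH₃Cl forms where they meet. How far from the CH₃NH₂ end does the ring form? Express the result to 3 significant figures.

In equal time, each gas travels a distance ∝ its rate ∝ 1/√M, so d_CH₃NH₂/d_HCl = √(M_HCl/M_CH₃NH₂) = √(36.46/31.06) = 1.083.
With d_CH₃NH₂ + d_HCl = 67.8 cm, d_HCl = 67.8/(1 + 1.083) = 32.54 cm.
d_CH₃NH₂ = 67.8 − 32.54 = 35.3 cm.

35.3 cm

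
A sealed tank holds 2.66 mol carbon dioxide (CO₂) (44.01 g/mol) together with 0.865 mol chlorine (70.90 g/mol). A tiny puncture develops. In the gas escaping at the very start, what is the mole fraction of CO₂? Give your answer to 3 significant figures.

0.796

Rate_i ∝ x_i/√M_i (Graham's law weighted by mole fraction), so the effusate composition follows n_i/√M_i.
Mole fraction of CO₂ in the effusate = (n_CO₂/√M_CO₂) / (n_CO₂/√M_CO₂ + n_Cl₂/√M_Cl₂)
= (2.66/√44.01) / (2.66/√44.01 + 0.865/√70.90) = 0.4010/(0.4010 + 0.1027) = 0.796.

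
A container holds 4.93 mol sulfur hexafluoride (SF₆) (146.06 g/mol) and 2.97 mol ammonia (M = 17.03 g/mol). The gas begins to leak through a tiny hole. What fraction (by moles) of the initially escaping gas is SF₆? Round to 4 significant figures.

The effusion rate of species i is ∝ p_i/√M_i ∝ n_i/√M_i.
Mole fraction of SF₆ in the effusate = (n_SF₆/√M_SF₆) / (n_SF₆/√M_SF₆ + n_NH₃/√M_NH₃)
= (4.93/√146.06) / (4.93/√146.06 + 2.97/√17.03) = 0.4079/(0.4079 + 0.7197) = 0.3618.

0.3618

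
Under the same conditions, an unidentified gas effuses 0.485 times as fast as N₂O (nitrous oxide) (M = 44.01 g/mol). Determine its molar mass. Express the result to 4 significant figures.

Since effusion rate ∝ 1/√M, rate_X/rate_N₂O = √(M_N₂O/M_X).
0.485 = √(44.01/M_X)
M_X = 44.01 / 0.485² = 44.01 / 0.2352 = 187.1 g/mol

187.1 g/mol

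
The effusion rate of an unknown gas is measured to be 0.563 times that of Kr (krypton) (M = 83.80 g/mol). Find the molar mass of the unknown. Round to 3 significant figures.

From Graham's law, rate_X/rate_Kr = √(M_Kr/M_X).
0.563 = √(83.80/M_X)
M_X = 83.80 / 0.563² = 83.80 / 0.3170 = 264 g/mol

264 g/mol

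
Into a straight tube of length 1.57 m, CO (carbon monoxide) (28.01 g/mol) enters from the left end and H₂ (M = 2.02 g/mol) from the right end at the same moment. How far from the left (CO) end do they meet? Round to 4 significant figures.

In equal time, each gas travels a distance ∝ its rate ∝ 1/√M, so d_CO/d_H₂ = √(M_H₂/M_CO) = √(2.02/28.01) = 0.2685.
With d_CO + d_H₂ = 1.57 m, d_H₂ = 1.57/(1 + 0.2685) = 1.238 m.
d_CO = 1.57 − 1.238 = 0.3324 m.

0.3324 m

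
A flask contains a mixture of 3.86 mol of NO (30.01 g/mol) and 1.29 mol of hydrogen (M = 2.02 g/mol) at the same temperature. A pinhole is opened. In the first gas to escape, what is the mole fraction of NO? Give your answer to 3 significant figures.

0.437

The effusion rate of species i is ∝ p_i/√M_i ∝ n_i/√M_i.
x_NO(eff) = (n_NO/√M_NO) / (n_NO/√M_NO + n_H₂/√M_H₂)
= (3.86/√30.01) / (3.86/√30.01 + 1.29/√2.02) = 0.7046/(0.7046 + 0.9076) = 0.437.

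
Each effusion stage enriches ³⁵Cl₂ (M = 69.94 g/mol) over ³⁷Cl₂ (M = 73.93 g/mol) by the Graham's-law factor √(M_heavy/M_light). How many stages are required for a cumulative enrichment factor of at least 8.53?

Per stage α = (73.93/69.94)^(1/2) = 1.05705^0.5, giving ln α = 0.02774.
Need α^N ≥ 8.53 ⇒ N ≥ ln(8.53) / ln α = 2.144 / 0.02774 = 77.27.
So at least 78 stages are needed.

78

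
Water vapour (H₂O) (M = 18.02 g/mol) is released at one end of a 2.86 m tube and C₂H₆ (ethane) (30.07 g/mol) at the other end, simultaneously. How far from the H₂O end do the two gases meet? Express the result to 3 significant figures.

In equal time, each gas travels a distance ∝ its rate ∝ 1/√M, so d_H₂O/d_C₂H₆ = √(M_C₂H₆/M_H₂O) = √(30.07/18.02) = 1.292.
With d_H₂O + d_C₂H₆ = 2.86 m, d_C₂H₆ = 2.86/(1 + 1.292) = 1.248 m.
d_H₂O = 2.86 − 1.248 = 1.61 m.

1.61 m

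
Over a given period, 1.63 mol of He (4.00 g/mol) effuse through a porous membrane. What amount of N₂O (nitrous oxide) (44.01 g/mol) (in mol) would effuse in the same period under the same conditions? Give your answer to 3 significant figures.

From Graham's law, rate_N₂O/rate_He = √(M_He/M_N₂O) = √(4.00/44.01) = √0.09089 = 0.3015.
So the amount for N₂O is 1.63 × 0.3015 = 0.491 mol.

0.491 mol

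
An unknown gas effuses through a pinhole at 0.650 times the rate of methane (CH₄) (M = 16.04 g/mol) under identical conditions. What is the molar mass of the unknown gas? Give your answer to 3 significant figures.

From Graham's law, rate_X/rate_CH₄ = √(M_CH₄/M_X).
0.650 = √(16.04/M_X)
M_X = 16.04 / 0.650² = 16.04 / 0.4225 = 38.0 g/mol

38.0 g/mol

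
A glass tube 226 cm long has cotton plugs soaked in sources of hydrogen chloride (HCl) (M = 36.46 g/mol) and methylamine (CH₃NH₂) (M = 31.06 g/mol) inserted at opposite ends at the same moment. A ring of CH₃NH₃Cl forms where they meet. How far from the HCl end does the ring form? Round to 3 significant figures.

108 cm

Graham's law gives d_HCl/d_CH₃NH₂ = rate_HCl/rate_CH₃NH₂ = √(M_CH₃NH₂/M_HCl) = √(31.06/36.46) = 0.9230.
With d_HCl + d_CH₃NH₂ = 226 cm, d_CH₃NH₂ = 226/(1 + 0.9230) = 117.5 cm.
d_HCl = 226 − 117.5 = 108 cm.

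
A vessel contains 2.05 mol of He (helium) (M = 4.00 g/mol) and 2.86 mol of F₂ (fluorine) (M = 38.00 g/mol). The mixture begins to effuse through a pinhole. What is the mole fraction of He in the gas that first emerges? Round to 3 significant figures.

Rate_i ∝ x_i/√M_i (Graham's law weighted by mole fraction), so the effusate composition follows n_i/√M_i.
x_He(eff) = (n_He/√M_He) / (n_He/√M_He + n_F₂/√M_F₂)
= (2.05/√4.00) / (2.05/√4.00 + 2.86/√38.00) = 1.025/(1.025 + 0.4640) = 0.688.

0.688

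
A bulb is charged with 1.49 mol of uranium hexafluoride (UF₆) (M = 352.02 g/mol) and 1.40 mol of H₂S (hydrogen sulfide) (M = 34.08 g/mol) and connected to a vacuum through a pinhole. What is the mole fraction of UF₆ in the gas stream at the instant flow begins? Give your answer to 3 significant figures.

0.249

Rate_i ∝ x_i/√M_i (Graham's law weighted by mole fraction), so the effusate composition follows n_i/√M_i.
x_UF₆(eff) = (n_UF₆/√M_UF₆) / (n_UF₆/√M_UF₆ + n_H₂S/√M_H₂S)
= (1.49/√352.02) / (1.49/√352.02 + 1.40/√34.08) = 0.07942/(0.07942 + 0.2398) = 0.249.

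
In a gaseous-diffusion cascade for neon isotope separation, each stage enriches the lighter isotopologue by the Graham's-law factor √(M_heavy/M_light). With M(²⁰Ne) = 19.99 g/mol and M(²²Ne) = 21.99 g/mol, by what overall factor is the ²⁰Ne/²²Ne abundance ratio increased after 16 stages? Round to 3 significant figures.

Overall factor = α^16 with α = √(21.99/19.99), i.e. (21.99/19.99)^(16/2).
= 1.10005^8 = 2.14.

2.14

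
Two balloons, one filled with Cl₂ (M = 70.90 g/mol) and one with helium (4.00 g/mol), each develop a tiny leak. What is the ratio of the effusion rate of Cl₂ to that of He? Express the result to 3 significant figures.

From Graham's law, rate_Cl₂/rate_He = √(M_He/M_Cl₂) = √(4.00/70.90) = √0.05642 = 0.238.

0.238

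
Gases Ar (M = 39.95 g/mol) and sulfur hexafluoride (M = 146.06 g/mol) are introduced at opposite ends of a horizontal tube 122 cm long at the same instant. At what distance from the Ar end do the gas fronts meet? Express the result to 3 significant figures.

Distances travelled in equal time are proportional to diffusion rates, so d_Ar/d_SF₆ = √(M_SF₆/M_Ar) = √(146.06/39.95) = 1.912.
With d_Ar + d_SF₆ = 122 cm, d_SF₆ = 122/(1 + 1.912) = 41.89 cm.
d_Ar = 122 − 41.89 = 80.1 cm.

80.1 cm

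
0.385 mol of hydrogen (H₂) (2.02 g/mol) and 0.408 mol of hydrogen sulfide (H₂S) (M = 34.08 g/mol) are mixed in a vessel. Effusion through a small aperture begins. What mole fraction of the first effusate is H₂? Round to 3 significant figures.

Rate_i ∝ x_i/√M_i (Graham's law weighted by mole fraction), so the effusate composition follows n_i/√M_i.
x_H₂(eff) = (n_H₂/√M_H₂) / (n_H₂/√M_H₂ + n_H₂S/√M_H₂S)
= (0.385/√2.02) / (0.385/√2.02 + 0.408/√34.08) = 0.2709/(0.2709 + 0.06989) = 0.795.

0.795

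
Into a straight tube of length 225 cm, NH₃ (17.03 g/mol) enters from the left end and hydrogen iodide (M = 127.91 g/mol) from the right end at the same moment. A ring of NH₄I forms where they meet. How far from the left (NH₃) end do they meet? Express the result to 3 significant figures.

165 cm

In equal time, each gas travels a distance ∝ its rate ∝ 1/√M, so d_NH₃/d_HI = √(M_HI/M_NH₃) = √(127.91/17.03) = 2.741.
With d_NH₃ + d_HI = 225 cm, d_HI = 225/(1 + 2.741) = 60.15 cm.
d_NH₃ = 225 − 60.15 = 165 cm.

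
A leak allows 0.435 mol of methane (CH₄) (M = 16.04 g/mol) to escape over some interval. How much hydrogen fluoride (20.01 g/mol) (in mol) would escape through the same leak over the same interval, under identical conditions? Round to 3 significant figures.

0.389 mol

Using Graham's law: rate_HF/rate_CH₄ = √(M_CH₄/M_HF) = √(16.04/20.01) = √0.8016 = 0.8953.
So the amount for HF is 0.435 × 0.8953 = 0.389 mol.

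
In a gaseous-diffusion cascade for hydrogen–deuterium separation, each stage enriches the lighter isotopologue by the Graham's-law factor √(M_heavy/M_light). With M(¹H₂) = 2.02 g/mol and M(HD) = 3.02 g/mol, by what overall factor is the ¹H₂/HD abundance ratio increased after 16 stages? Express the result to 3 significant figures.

25.0

Overall factor = α^16 with α = √(3.02/2.02), i.e. (3.02/2.02)^(16/2).
= 1.49505^8 = 25.0.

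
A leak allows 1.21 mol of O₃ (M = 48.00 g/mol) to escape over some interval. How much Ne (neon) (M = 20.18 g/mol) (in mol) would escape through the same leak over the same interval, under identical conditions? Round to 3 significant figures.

Using Graham's law: rate_Ne/rate_O₃ = √(M_O₃/M_Ne) = √(48.00/20.18) = √2.379 = 1.542.
So the amount for Ne is 1.21 × 1.542 = 1.87 mol.

1.87 mol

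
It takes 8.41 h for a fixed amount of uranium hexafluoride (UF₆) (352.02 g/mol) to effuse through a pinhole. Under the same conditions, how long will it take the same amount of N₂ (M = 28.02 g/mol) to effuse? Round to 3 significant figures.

2.37 h

Graham's law gives t_N₂/t_UF₆ = √(M_N₂/M_UF₆) = √(28.02/352.02) = √0.07960 = 0.2821.
So the time for N₂ is 8.41 × 0.2821 = 2.37 h.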